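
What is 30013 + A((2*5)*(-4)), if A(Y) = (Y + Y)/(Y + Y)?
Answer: 30014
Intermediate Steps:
A(Y) = 1 (A(Y) = (2*Y)/((2*Y)) = (2*Y)*(1/(2*Y)) = 1)
30013 + A((2*5)*(-4)) = 30013 + 1 = 30014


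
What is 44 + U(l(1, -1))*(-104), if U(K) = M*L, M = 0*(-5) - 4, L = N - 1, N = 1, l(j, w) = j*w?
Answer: 44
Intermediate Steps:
L = 0 (L = 1 - 1 = 0)
M = -4 (M = 0 - 4 = -4)
U(K) = 0 (U(K) = -4*0 = 0)
44 + U(l(1, -1))*(-104) = 44 + 0*(-104) = 44 + 0 = 44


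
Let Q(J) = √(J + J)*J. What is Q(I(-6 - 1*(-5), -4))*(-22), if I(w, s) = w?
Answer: 22*I*√2 ≈ 31.113*I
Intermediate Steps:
Q(J) = √2*J^(3/2) (Q(J) = √(2*J)*J = (√2*√J)*J = √2*J^(3/2))
Q(I(-6 - 1*(-5), -4))*(-22) = (√2*(-6 - 1*(-5))^(3/2))*(-22) = (√2*(-6 + 5)^(3/2))*(-22) = (√2*(-1)^(3/2))*(-22) = (√2*(-I))*(-22) = -I*√2*(-22) = 22*I*√2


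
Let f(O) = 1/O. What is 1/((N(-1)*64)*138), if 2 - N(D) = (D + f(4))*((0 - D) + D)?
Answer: 1/17664 ≈ 5.6612e-5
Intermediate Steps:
N(D) = 2 (N(D) = 2 - (D + 1/4)*((0 - D) + D) = 2 - (D + 1/4)*(-D + D) = 2 - (1/4 + D)*0 = 2 - 1*0 = 2 + 0 = 2)
1/((N(-1)*64)*138) = 1/((2*64)*138) = 1/(128*138) = 1/17664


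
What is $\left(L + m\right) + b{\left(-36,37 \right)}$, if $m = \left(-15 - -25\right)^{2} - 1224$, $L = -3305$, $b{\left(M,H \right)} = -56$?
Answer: $-4485$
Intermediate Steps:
$m = -1124$ ($m = \left(-15 + 25\right)^{2} - 1224 = 10^{2} - 1224 = 100 - 1224 = -1124$)
$\left(L + m\right) + b{\left(-36,37 \right)} = \left(-3305 - 1124\right) - 56 = -4429 - 56 = -4485$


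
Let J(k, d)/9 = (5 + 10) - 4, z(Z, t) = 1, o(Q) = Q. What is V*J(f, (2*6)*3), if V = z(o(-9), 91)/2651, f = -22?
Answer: 9/241 ≈ 0.037344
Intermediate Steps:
J(k, d) = 99 (J(k, d) = 9*((5 + 10) - 4) = 9*(15 - 4) = 9*11 = 99)
V = 1/2651 ≈ 0.00037722
V*J(f, (2*6)*3) = (1/2651)*99 = 9/241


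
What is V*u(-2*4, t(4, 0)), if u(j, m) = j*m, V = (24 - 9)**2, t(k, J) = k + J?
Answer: -7200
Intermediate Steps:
t(k, J) = J + k
V = 225 (V = 15**2 = 225)
V*u(-2*4, t(4, 0)) = 225*((-2*4)*(0 + 4)) = 225*(-8*4) = 225*(-32) = -7200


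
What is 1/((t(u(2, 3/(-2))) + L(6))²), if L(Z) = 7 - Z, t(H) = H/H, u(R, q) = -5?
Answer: ¼ ≈ 0.25000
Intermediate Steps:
t(H) = 1
1/((t(u(2, 3/(-2))) + L(6))²) = 1/((1 + (7 - 1*6))²) = 1/((1 + (7 - 6))²) = 1/((1 + 1)²) = 1/(2²) = 1/4 = ¼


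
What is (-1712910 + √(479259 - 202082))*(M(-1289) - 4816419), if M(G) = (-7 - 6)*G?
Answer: 8221389036420 - 4799662*√277177 ≈ 8.2189e+12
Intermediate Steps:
M(G) = -13*G
(-1712910 + √(479259 - 202082))*(M(-1289) - 4816419) = (-1712910 + √(479259 - 202082))*(-13*(-1289) - 4816419) = (-1712910 + √277177)*(16757 - 4816419) = (-1712910 + √277177)*(-4799662) = 8221389036420 - 4799662*√277177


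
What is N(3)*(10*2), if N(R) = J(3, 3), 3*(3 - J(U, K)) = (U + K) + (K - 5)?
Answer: 100/3 ≈ 33.333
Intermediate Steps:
J(U, K) = 14/3 - 2*K/3 - U/3 (J(U, K) = 3 - ((U + K) + (K - 5))/3 = 3 - ((K + U) + (-5 + K))/3 = 3 - (-5 + U + 2*K)/3 = 3 + (5/3 - 2*K/3 - U/3) = 14/3 - 2*K/3 - U/3)
N(R) = 5/3 (N(R) = 14/3 - ⅔*3 - ⅓*3 = 14/3 - 2 - 1 = 5/3)
N(3)*(10*2) = 5*(10*2)/3 = (5/3)*20 = 100/3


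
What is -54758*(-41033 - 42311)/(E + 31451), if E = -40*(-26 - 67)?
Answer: 4563750752/35171 ≈ 1.2976e+5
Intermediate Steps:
E = 3720 (E = -40*(-93) = 3720)
-54758*(-41033 - 42311)/(E + 31451) = -54758*(-41033 - 42311)/(3720 + 31451) = -54758/(35171/(-83344)) = -54758/(35171*(-1/83344)) = -54758/(-35171/83344) = -54758*(-83344/35171) = 4563750752/35171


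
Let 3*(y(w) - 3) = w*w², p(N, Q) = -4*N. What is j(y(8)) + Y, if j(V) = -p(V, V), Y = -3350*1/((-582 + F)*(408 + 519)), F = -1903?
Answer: 320046802/460719 ≈ 694.67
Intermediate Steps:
Y = 670/460719 (Y = -3350*1/((-582 - 1903)*(408 + 519)) = -3350/((-2485*927)) = -3350/(-2303595) = -3350*(-1/2303595) = 670/460719 ≈ 0.0014542)
y(w) = 3 + w³/3 (y(w) = 3 + (w*w²)/3 = 3 + w³/3)
j(V) = 4*V (j(V) = -(-4)*V = 4*V)
j(y(8)) + Y = 4*(3 + (⅓)*8³) + 670/460719 = 4*(3 + (⅓)*512) + 670/460719 = 4*(3 + 512/3) + 670/460719 = 4*(521/3) + 670/460719 = 2084/3 + 670/460719 = 320046802/460719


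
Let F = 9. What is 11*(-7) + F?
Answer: -68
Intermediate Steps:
11*(-7) + F = 11*(-7) + 9 = -77 + 9 = -68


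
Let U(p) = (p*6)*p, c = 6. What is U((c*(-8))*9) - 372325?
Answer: 747419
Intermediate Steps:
U(p) = 6*p² (U(p) = (6*p)*p = 6*p²)
U((c*(-8))*9) - 372325 = 6*((6*(-8))*9)² - 372325 = 6*(-48*9)² - 372325 = 6*(-432)² - 372325 = 6*186624 - 372325 = 1119744 - 372325 = 747419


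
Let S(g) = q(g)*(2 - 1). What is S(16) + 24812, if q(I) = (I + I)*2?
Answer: 24876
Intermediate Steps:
q(I) = 4*I (q(I) = (2*I)*2 = 4*I)
S(g) = 4*g (S(g) = (4*g)*(2 - 1) = (4*g)*1 = 4*g)
S(16) + 24812 = 4*16 + 24812 = 64 + 24812 = 24876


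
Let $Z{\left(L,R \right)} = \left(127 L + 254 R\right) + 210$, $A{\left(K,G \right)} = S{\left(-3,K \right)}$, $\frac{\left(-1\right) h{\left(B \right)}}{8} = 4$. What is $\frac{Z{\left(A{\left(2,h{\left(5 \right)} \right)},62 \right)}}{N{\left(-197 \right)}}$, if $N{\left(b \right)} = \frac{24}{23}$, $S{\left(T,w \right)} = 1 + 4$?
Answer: $\frac{127213}{8} \approx 15902.0$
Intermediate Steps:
$h{\left(B \right)} = -32$ ($h{\left(B \right)} = \left(-8\right) 4 = -32$)
$S{\left(T,w \right)} = 5$
$A{\left(K,G \right)} = 5$
$N{\left(b \right)} = \frac{24}{23}$ ($N{\left(b \right)} = 24 \cdot \frac{1}{23} = \frac{24}{23}$)
$Z{\left(L,R \right)} = 210 + 127 L + 254 R$
$\frac{Z{\left(A{\left(2,h{\left(5 \right)} \right)},62 \right)}}{N{\left(-197 \right)}} = \frac{210 + 127 \cdot 5 + 254 \cdot 62}{\frac{24}{23}} = \left(210 + 635 + 15748\right) \frac{23}{24} = 16593 \cdot \frac{23}{24} = \frac{127213}{8}$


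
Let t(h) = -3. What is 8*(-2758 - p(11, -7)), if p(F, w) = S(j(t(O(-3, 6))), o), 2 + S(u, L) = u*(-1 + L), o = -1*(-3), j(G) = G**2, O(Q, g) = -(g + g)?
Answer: -22192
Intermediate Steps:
O(Q, g) = -2*g
o = 3
S(u, L) = -2 + u*(-1 + L)
p(F, w) = 16 (p(F, w) = -2 - 1*(-3)**2 + 3*(-3)**2 = -2 - 1*9 + 3*9 = -2 - 9 + 27 = 16)
8*(-2758 - p(11, -7)) = 8*(-2758 - 1*16) = 8*(-2758 - 16) = 8*(-2774) = -22192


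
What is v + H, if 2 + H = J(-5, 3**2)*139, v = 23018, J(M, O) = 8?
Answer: 24128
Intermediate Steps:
H = 1110 (H = -2 + 8*139 = -2 + 1112 = 1110)
v + H = 23018 + 1110 = 24128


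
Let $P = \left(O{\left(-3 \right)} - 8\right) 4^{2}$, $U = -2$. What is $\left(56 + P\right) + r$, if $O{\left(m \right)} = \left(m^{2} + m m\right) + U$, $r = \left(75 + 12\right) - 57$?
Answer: $214$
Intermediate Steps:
$r = 30$ ($r = 87 - 57 = 30$)
$O{\left(m \right)} = -2 + 2 m^{2}$ ($O{\left(m \right)} = \left(m^{2} + m m\right) - 2 = \left(m^{2} + m^{2}\right) - 2 = 2 m^{2} - 2 = -2 + 2 m^{2}$)
$P = 128$ ($P = \left(\left(-2 + 2 \left(-3\right)^{2}\right) - 8\right) 4^{2} = \left(\left(-2 + 2 \cdot 9\right) - 8\right) 16 = \left(\left(-2 + 18\right) - 8\right) 16 = \left(16 - 8\right) 16 = 8 \cdot 16 = 128$)
$\left(56 + P\right) + r = \left(56 + 128\right) + 30 = 184 + 30 = 214$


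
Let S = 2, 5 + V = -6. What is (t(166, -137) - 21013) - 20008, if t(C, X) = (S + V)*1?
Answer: -41030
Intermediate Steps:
V = -11 (V = -5 - 6 = -11)
t(C, X) = -9 (t(C, X) = (2 - 11)*1 = -9*1 = -9)
(t(166, -137) - 21013) - 20008 = (-9 - 21013) - 20008 = -21022 - 20008 = -41030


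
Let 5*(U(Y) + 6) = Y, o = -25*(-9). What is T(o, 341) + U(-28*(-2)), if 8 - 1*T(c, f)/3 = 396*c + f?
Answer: -1341469/5 ≈ -2.6829e+5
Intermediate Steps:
o = 225
T(c, f) = 24 - 1188*c - 3*f (T(c, f) = 24 - 3*(396*c + f) = 24 - 3*(f + 396*c) = 24 + (-1188*c - 3*f) = 24 - 1188*c - 3*f)
U(Y) = -6 + Y/5
T(o, 341) + U(-28*(-2)) = (24 - 1188*225 - 3*341) + (-6 + (-28*(-2))/5) = (24 - 267300 - 1023) + (-6 + (1/5)*56) = -268299 + (-6 + 56/5) = -268299 + 26/5 = -1341469/5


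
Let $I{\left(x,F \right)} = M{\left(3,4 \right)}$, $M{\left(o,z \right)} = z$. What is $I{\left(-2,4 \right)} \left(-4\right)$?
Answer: $-16$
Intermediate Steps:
$I{\left(x,F \right)} = 4$
$I{\left(-2,4 \right)} \left(-4\right) = 4 \left(-4\right) = -16$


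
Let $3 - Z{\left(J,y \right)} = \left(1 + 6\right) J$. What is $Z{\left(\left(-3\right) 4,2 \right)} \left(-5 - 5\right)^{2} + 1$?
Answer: $8701$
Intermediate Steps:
$Z{\left(J,y \right)} = 3 - 7 J$ ($Z{\left(J,y \right)} = 3 - \left(1 + 6\right) J = 3 - 7 J$)
$Z{\left(\left(-3\right) 4,2 \right)} \left(-5 - 5\right)^{2} + 1 = \left(3 - 7 \left(\left(-3\right) 4\right)\right) \left(-5 - 5\right)^{2} + 1 = \left(3 - -84\right) \left(-10\right)^{2} + 1 = \left(3 + 84\right) 100 + 1 = 87 \cdot 100 + 1 = 8700 + 1 = 8701$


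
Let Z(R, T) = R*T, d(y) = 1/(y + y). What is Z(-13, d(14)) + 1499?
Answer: 41959/28 ≈ 1498.5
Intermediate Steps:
d(y) = 1/(2*y)
Z(-13, d(14)) + 1499 = -13/(2*14) + 1499 = -13*1/28 + 1499 = -13/28 + 1499 = 41959/28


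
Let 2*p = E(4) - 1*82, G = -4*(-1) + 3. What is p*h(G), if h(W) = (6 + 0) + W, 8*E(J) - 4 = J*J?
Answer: -2067/4 ≈ -516.75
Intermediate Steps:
E(J) = ½ + J²/8 (E(J) = ½ + (J*J)/8 = ½ + J²/8)
G = 7 (G = 4 + 3 = 7)
h(W) = 6 + W
p = -159/4 (p = ((½ + (⅛)*4²) - 1*82)/2 = ((½ + (⅛)*16) - 82)/2 = ((½ + 2) - 82)/2 = (5/2 - 82)/2 = (½)*(-159/2) = -159/4 ≈ -39.750)
p*h(G) = -159*(6 + 7)/4 = -159/4*13 = -2067/4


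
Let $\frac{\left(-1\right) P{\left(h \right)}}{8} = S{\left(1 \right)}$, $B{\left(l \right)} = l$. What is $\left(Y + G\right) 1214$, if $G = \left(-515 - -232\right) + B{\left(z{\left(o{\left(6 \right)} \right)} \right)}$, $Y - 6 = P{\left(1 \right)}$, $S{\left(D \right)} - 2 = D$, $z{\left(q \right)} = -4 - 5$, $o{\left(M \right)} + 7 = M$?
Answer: $-376340$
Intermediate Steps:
$o{\left(M \right)} = -7 + M$
$z{\left(q \right)} = -9$ ($z{\left(q \right)} = -4 - 5 = -9$)
$S{\left(D \right)} = 2 + D$
$P{\left(h \right)} = -24$ ($P{\left(h \right)} = - 8 \left(2 + 1\right) = \left(-8\right) 3 = -24$)
$Y = -18$ ($Y = 6 - 24 = -18$)
$G = -292$ ($G = \left(-515 - -232\right) - 9 = \left(-515 + \left(-18 + 250\right)\right) - 9 = \left(-515 + 232\right) - 9 = -283 - 9 = -292$)
$\left(Y + G\right) 1214 = \left(-18 - 292\right) 1214 = \left(-310\right) 1214 = -376340$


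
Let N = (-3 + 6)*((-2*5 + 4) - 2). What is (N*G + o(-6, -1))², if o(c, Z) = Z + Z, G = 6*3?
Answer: 188356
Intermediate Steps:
G = 18
o(c, Z) = 2*Z
N = -24 (N = 3*((-10 + 4) - 2) = 3*(-6 - 2) = 3*(-8) = -24)
(N*G + o(-6, -1))² = (-24*18 + 2*(-1))² = (-432 - 2)² = (-434)² = 188356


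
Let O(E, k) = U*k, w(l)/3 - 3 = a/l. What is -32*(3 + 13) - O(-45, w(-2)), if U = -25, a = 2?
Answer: -362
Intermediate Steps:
w(l) = 9 + 6/l (w(l) = 9 + 3*(2/l) = 9 + 6/l)
O(E, k) = -25*k
-32*(3 + 13) - O(-45, w(-2)) = -32*(3 + 13) - (-25)*(9 + 6/(-2)) = -32*16 - (-25)*(9 + 6*(-½)) = -512 - (-25)*(9 - 3) = -512 - (-25)*6 = -512 - 1*(-150) = -512 + 150 = -362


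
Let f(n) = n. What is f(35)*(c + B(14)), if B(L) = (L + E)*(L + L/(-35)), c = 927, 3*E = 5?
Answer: 119707/3 ≈ 39902.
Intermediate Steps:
E = 5/3 (E = (⅓)*5 = 5/3 ≈ 1.6667)
B(L) = 34*L*(5/3 + L)/35 (B(L) = (L + 5/3)*(L + L/(-35)) = (5/3 + L)*(L + L*(-1/35)) = (5/3 + L)*(L - L/35) = (5/3 + L)*(34*L/35) = 34*L*(5/3 + L)/35)
f(35)*(c + B(14)) = 35*(927 + (34/105)*14*(5 + 3*14)) = 35*(927 + (34/105)*14*(5 + 42)) = 35*(927 + (34/105)*14*47) = 35*(927 + 3196/15) = 35*(17101/15) = 119707/3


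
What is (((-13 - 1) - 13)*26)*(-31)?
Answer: 21762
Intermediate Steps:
(((-13 - 1) - 13)*26)*(-31) = ((-14 - 13)*26)*(-31) = -27*26*(-31) = -702*(-31) = 21762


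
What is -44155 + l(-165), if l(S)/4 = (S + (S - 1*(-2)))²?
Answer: 386181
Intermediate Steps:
l(S) = 4*(2 + 2*S)² (l(S) = 4*(S + (S - 1*(-2)))² = 4*(S + (S + 2))² = 4*(S + (2 + S))² = 4*(2 + 2*S)²)
-44155 + l(-165) = -44155 + 16*(1 - 165)² = -44155 + 16*(-164)² = -44155 + 16*26896 = -44155 + 430336 = 386181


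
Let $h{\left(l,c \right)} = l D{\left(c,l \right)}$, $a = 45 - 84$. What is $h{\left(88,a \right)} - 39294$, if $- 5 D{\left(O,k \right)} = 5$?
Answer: $-39382$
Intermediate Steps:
$a = -39$
$D{\left(O,k \right)} = -1$ ($D{\left(O,k \right)} = \left(- \frac{1}{5}\right) 5 = -1$)
$h{\left(l,c \right)} = - l$ ($h{\left(l,c \right)} = l \left(-1\right) = - l$)
$h{\left(88,a \right)} - 39294 = \left(-1\right) 88 - 39294 = -88 - 39294 = -39382$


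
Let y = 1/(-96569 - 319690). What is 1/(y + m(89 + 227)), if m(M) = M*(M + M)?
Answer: 416259/83131917407 ≈ 5.0072e-6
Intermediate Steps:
y = -1/416259 (y = 1/(-416259) = -1/416259 ≈ -2.4024e-6)
m(M) = 2*M² (m(M) = M*(2*M) = 2*M²)
1/(y + m(89 + 227)) = 1/(-1/416259 + 2*(89 + 227)²) = 1/(-1/416259 + 2*316²) = 1/(-1/416259 + 2*99856) = 1/(-1/416259 + 199712) = 1/(83131917407/416259) = 416259/83131917407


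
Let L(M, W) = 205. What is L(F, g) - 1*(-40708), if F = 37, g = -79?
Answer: 40913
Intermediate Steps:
L(F, g) - 1*(-40708) = 205 - 1*(-40708) = 205 + 40708 = 40913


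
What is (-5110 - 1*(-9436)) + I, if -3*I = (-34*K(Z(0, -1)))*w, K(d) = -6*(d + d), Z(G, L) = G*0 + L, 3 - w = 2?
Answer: 4462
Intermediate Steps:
w = 1 (w = 3 - 1*2 = 3 - 2 = 1)
Z(G, L) = L (Z(G, L) = 0 + L = L)
K(d) = -12*d
I = 136 (I = -(-(-408)*(-1))/3 = -(-34*12)/3 = -(-136) = -⅓*(-408) = 136)
(-5110 - 1*(-9436)) + I = (-5110 - 1*(-9436)) + 136 = (-5110 + 9436) + 136 = 4326 + 136 = 4462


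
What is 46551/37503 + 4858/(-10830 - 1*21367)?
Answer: 438870991/402494697 ≈ 1.0904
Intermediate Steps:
46551/37503 + 4858/(-10830 - 1*21367) = 46551*(1/37503) + 4858/(-10830 - 21367) = 15517/12501 + 4858/(-32197) = 15517/12501 + 4858*(-1/32197) = 15517/12501 - 4858/32197 = 438870991/402494697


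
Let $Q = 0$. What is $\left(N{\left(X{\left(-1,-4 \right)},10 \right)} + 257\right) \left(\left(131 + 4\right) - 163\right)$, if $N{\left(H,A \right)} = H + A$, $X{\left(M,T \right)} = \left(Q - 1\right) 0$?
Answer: $-7476$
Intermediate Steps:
$X{\left(M,T \right)} = 0$ ($X{\left(M,T \right)} = \left(0 - 1\right) 0 = \left(-1\right) 0 = 0$)
$N{\left(H,A \right)} = A + H$
$\left(N{\left(X{\left(-1,-4 \right)},10 \right)} + 257\right) \left(\left(131 + 4\right) - 163\right) = \left(\left(10 + 0\right) + 257\right) \left(\left(131 + 4\right) - 163\right) = \left(10 + 257\right) \left(135 - 163\right) = 267 \left(-28\right) = -7476$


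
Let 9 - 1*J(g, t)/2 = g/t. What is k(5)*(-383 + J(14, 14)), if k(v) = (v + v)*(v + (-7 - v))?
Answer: 25690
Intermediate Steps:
J(g, t) = 18 - 2*g/t
k(v) = -14*v (k(v) = (2*v)*(-7) = -14*v)
k(5)*(-383 + J(14, 14)) = (-14*5)*(-383 + (18 - 2*14/14)) = -70*(-383 + (18 - 2*14*1/14)) = -70*(-383 + (18 - 2)) = -70*(-383 + 16) = -70*(-367) = 25690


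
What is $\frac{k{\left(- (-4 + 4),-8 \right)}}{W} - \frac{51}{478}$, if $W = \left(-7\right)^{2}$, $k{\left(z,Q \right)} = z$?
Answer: $- \frac{51}{478} \approx -0.10669$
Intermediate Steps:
$W = 49$
$\frac{k{\left(- (-4 + 4),-8 \right)}}{W} - \frac{51}{478} = \frac{\left(-1\right) \left(-4 + 4\right)}{49} - \frac{51}{478} = \left(-1\right) 0 \cdot \frac{1}{49} - \frac{51}{478} = 0 \cdot \frac{1}{49} - \frac{51}{478} = 0 - \frac{51}{478} = - \frac{51}{478}$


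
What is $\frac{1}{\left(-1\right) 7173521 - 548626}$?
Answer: $- \frac{1}{7722147} \approx -1.295 \cdot 10^{-7}$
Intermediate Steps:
$\frac{1}{\left(-1\right) 7173521 - 548626} = \frac{1}{-7173521 - 548626} = \frac{1}{-7722147} = - \frac{1}{7722147}$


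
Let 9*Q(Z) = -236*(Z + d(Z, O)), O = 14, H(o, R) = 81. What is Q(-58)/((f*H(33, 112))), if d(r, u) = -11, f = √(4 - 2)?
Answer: 2714*√2/243 ≈ 15.795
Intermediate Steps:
f = √2 ≈ 1.4142
Q(Z) = 2596/9 - 236*Z/9 (Q(Z) = (-236*(Z - 11))/9 = (-236*(-11 + Z))/9 = (2596 - 236*Z)/9 = 2596/9 - 236*Z/9)
Q(-58)/((f*H(33, 112))) = (2596/9 - 236/9*(-58))/((√2*81)) = (2596/9 + 13688/9)/((81*√2)) = 5428*(√2/162)/3 = 2714*√2/243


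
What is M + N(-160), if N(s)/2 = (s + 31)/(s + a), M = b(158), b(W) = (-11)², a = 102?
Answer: 3638/29 ≈ 125.45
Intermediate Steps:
b(W) = 121
M = 121
N(s) = 2*(31 + s)/(102 + s) (N(s) = 2*((s + 31)/(s + 102)) = 2*((31 + s)/(102 + s)) = 2*(31 + s)/(102 + s))
M + N(-160) = 121 + 2*(31 - 160)/(102 - 160) = 121 + 2*(-129)/(-58) = 121 + 2*(-1/58)*(-129) = 121 + 129/29 = 3638/29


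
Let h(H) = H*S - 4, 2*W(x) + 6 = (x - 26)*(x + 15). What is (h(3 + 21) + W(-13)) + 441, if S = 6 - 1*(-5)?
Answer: 659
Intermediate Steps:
S = 11 (S = 6 + 5 = 11)
W(x) = -3 + (-26 + x)*(15 + x)/2 (W(x) = -3 + ((x - 26)*(x + 15))/2 = -3 + ((-26 + x)*(15 + x))/2 = -3 + (-26 + x)*(15 + x)/2)
h(H) = -4 + 11*H (h(H) = H*11 - 4 = 11*H - 4 = -4 + 11*H)
(h(3 + 21) + W(-13)) + 441 = ((-4 + 11*(3 + 21)) + (-198 + (1/2)*(-13)**2 - 11/2*(-13))) + 441 = ((-4 + 11*24) + (-198 + (1/2)*169 + 143/2)) + 441 = ((-4 + 264) + (-198 + 169/2 + 143/2)) + 441 = (260 - 42) + 441 = 218 + 441 = 659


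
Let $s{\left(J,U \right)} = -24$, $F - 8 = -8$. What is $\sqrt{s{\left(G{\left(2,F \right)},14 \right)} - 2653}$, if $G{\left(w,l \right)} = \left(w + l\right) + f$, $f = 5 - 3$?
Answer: $i \sqrt{2677} \approx 51.74 i$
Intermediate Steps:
$f = 2$ ($f = 5 - 3 = 2$)
$F = 0$ ($F = 8 - 8 = 0$)
$G{\left(w,l \right)} = 2 + l + w$ ($G{\left(w,l \right)} = \left(w + l\right) + 2 = \left(l + w\right) + 2 = 2 + l + w$)
$\sqrt{s{\left(G{\left(2,F \right)},14 \right)} - 2653} = \sqrt{-24 - 2653} = \sqrt{-2677} = i \sqrt{2677}$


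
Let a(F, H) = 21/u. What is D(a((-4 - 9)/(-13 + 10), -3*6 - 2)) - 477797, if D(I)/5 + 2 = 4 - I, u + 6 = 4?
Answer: -955469/2 ≈ -4.7773e+5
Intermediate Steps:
u = -2 (u = -6 + 4 = -2)
a(F, H) = -21/2 (a(F, H) = 21/(-2) = 21*(-½) = -21/2)
D(I) = 10 - 5*I (D(I) = -10 + 5*(4 - I) = -10 + (20 - 5*I) = 10 - 5*I)
D(a((-4 - 9)/(-13 + 10), -3*6 - 2)) - 477797 = (10 - 5*(-21/2)) - 477797 = (10 + 105/2) - 477797 = 125/2 - 477797 = -955469/2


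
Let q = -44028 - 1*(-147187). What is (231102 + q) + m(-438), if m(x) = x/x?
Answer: 334262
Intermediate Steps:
m(x) = 1
q = 103159 (q = -44028 + 147187 = 103159)
(231102 + q) + m(-438) = (231102 + 103159) + 1 = 334261 + 1 = 334262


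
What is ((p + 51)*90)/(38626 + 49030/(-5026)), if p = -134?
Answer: -6257370/32347541 ≈ -0.19344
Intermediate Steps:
((p + 51)*90)/(38626 + 49030/(-5026)) = ((-134 + 51)*90)/(38626 + 49030/(-5026)) = (-83*90)/(38626 + 49030*(-1/5026)) = -7470/(38626 - 24515/2513) = -7470/97042623/2513 = -7470*2513/97042623 = -6257370/32347541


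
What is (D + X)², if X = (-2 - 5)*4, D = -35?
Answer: 3969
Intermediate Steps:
X = -28 (X = -7*4 = -28)
(D + X)² = (-35 - 28)² = (-63)² = 3969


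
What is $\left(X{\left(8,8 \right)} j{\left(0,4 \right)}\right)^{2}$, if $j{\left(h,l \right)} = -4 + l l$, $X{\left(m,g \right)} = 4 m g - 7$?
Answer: $8928144$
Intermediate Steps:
$X{\left(m,g \right)} = -7 + 4 g m$ ($X{\left(m,g \right)} = 4 g m - 7 = -7 + 4 g m$)
$j{\left(h,l \right)} = -4 + l^{2}$
$\left(X{\left(8,8 \right)} j{\left(0,4 \right)}\right)^{2} = \left(\left(-7 + 4 \cdot 8 \cdot 8\right) \left(-4 + 4^{2}\right)\right)^{2} = \left(\left(-7 + 256\right) \left(-4 + 16\right)\right)^{2} = \left(249 \cdot 12\right)^{2} = 2988^{2} = 8928144$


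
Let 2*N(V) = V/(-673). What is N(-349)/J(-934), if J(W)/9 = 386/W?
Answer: -162983/2338002 ≈ -0.069710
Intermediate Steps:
J(W) = 3474/W (J(W) = 9*(386/W) = 3474/W)
N(V) = -V/1346 (N(V) = (V/(-673))/2 = (V*(-1/673))/2 = (-V/673)/2 = -V/1346)
N(-349)/J(-934) = (-1/1346*(-349))/((3474/(-934))) = 349/(1346*((3474*(-1/934)))) = 349/(1346*(-1737/467)) = (349/1346)*(-467/1737) = -162983/2338002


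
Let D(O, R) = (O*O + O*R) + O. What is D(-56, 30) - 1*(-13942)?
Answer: 15342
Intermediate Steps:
D(O, R) = O + O**2 + O*R (D(O, R) = (O**2 + O*R) + O = O + O**2 + O*R)
D(-56, 30) - 1*(-13942) = -56*(1 - 56 + 30) - 1*(-13942) = -56*(-25) + 13942 = 1400 + 13942 = 15342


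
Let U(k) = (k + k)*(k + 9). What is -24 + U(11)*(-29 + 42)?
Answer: 5696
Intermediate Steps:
U(k) = 2*k*(9 + k) (U(k) = (2*k)*(9 + k) = 2*k*(9 + k))
-24 + U(11)*(-29 + 42) = -24 + (2*11*(9 + 11))*(-29 + 42) = -24 + (2*11*20)*13 = -24 + 440*13 = -24 + 5720 = 5696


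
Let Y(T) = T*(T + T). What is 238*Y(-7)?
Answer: 23324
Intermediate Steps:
Y(T) = 2*T² (Y(T) = T*(2*T) = 2*T²)
238*Y(-7) = 238*(2*(-7)²) = 238*(2*49) = 238*98 = 23324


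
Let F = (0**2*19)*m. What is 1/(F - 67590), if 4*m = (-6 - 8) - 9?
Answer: -1/67590 ≈ -1.4795e-5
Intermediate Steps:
m = -23/4 (m = ((-6 - 8) - 9)/4 = (-14 - 9)/4 = (1/4)*(-23) = -23/4 ≈ -5.7500)
F = 0 (F = (0**2*19)*(-23/4) = (0*19)*(-23/4) = 0*(-23/4) = 0)
1/(F - 67590) = 1/(0 - 67590) = 1/(-67590) = -1/67590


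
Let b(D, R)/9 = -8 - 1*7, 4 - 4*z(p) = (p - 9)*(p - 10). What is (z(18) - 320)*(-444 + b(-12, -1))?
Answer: 195123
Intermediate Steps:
z(p) = 1 - (-10 + p)*(-9 + p)/4 (z(p) = 1 - (p - 9)*(p - 10)/4 = 1 - (-9 + p)*(-10 + p)/4 = 1 - (-10 + p)*(-9 + p)/4)
b(D, R) = -135 (b(D, R) = 9*(-8 - 1*7) = 9*(-8 - 7) = 9*(-15) = -135)
(z(18) - 320)*(-444 + b(-12, -1)) = ((-43/2 - 1/4*18**2 + (19/4)*18) - 320)*(-444 - 135) = ((-43/2 - 1/4*324 + 171/2) - 320)*(-579) = ((-43/2 - 81 + 171/2) - 320)*(-579) = (-17 - 320)*(-579) = -337*(-579) = 195123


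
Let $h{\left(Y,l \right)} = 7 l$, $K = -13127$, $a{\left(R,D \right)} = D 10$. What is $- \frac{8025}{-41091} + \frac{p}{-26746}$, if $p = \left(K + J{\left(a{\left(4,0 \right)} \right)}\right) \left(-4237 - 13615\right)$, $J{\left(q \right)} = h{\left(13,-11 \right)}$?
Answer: $- \frac{1614277635313}{183169981} \approx -8813.0$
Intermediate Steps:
$a{\left(R,D \right)} = 10 D$
$J{\left(q \right)} = -77$ ($J{\left(q \right)} = 7 \left(-11\right) = -77$)
$p = 235717808$ ($p = \left(-13127 - 77\right) \left(-4237 - 13615\right) = \left(-13204\right) \left(-17852\right) = 235717808$)
$- \frac{8025}{-41091} + \frac{p}{-26746} = - \frac{8025}{-41091} + \frac{235717808}{-26746} = \left(-8025\right) \left(- \frac{1}{41091}\right) + 235717808 \left(- \frac{1}{26746}\right) = \frac{2675}{13697} - \frac{117858904}{13373} = - \frac{1614277635313}{183169981}$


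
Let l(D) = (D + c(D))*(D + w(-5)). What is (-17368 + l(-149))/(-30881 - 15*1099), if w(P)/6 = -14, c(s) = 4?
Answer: -16417/47366 ≈ -0.34660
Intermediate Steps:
w(P) = -84 (w(P) = 6*(-14) = -84)
l(D) = (-84 + D)*(4 + D) (l(D) = (D + 4)*(D - 84) = (4 + D)*(-84 + D) = (-84 + D)*(4 + D))
(-17368 + l(-149))/(-30881 - 15*1099) = (-17368 + (-336 + (-149)² - 80*(-149)))/(-30881 - 15*1099) = (-17368 + (-336 + 22201 + 11920))/(-30881 - 16485) = (-17368 + 33785)/(-47366) = 16417*(-1/47366) = -16417/47366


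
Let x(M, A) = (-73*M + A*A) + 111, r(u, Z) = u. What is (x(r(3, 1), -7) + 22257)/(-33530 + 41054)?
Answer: 1009/342 ≈ 2.9503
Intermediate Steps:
x(M, A) = 111 + A**2 - 73*M (x(M, A) = (-73*M + A**2) + 111 = (A**2 - 73*M) + 111 = 111 + A**2 - 73*M)
(x(r(3, 1), -7) + 22257)/(-33530 + 41054) = ((111 + (-7)**2 - 73*3) + 22257)/(-33530 + 41054) = ((111 + 49 - 219) + 22257)/7524 = (-59 + 22257)*(1/7524) = 22198*(1/7524) = 1009/342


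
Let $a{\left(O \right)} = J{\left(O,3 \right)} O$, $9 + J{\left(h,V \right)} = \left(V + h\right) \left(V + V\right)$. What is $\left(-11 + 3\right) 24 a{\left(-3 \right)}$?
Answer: $-5184$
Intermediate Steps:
$J{\left(h,V \right)} = -9 + 2 V \left(V + h\right)$ ($J{\left(h,V \right)} = -9 + \left(V + h\right) \left(V + V\right) = -9 + \left(V + h\right) 2 V = -9 + 2 V \left(V + h\right)$)
$a{\left(O \right)} = O \left(9 + 6 O\right)$ ($a{\left(O \right)} = \left(-9 + 2 \cdot 3^{2} + 2 \cdot 3 O\right) O = \left(-9 + 2 \cdot 9 + 6 O\right) O = \left(-9 + 18 + 6 O\right) O = \left(9 + 6 O\right) O = O \left(9 + 6 O\right)$)
$\left(-11 + 3\right) 24 a{\left(-3 \right)} = \left(-11 + 3\right) 24 \cdot 3 \left(-3\right) \left(3 + 2 \left(-3\right)\right) = \left(-8\right) 24 \cdot 3 \left(-3\right) \left(3 - 6\right) = - 192 \cdot 3 \left(-3\right) \left(-3\right) = \left(-192\right) 27 = -5184$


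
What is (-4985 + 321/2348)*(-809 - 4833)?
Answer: 33018278839/1174 ≈ 2.8125e+7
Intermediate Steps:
(-4985 + 321/2348)*(-809 - 4833) = (-4985 + 321*(1/2348))*(-5642) = (-4985 + 321/2348)*(-5642) = -11704459/2348*(-5642) = 33018278839/1174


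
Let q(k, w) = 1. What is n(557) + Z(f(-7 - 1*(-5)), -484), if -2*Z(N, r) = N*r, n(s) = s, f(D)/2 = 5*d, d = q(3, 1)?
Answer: 2977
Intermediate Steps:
d = 1
f(D) = 10 (f(D) = 2*(5*1) = 2*5 = 10)
Z(N, r) = -N*r/2
n(557) + Z(f(-7 - 1*(-5)), -484) = 557 - ½*10*(-484) = 557 + 2420 = 2977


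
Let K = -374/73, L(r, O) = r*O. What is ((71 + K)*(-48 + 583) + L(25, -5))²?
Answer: 6572506416100/5329 ≈ 1.2333e+9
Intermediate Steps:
L(r, O) = O*r
K = -374/73 (K = -374*1/73 = -374/73 ≈ -5.1233)
((71 + K)*(-48 + 583) + L(25, -5))² = ((71 - 374/73)*(-48 + 583) - 5*25)² = ((4809/73)*535 - 125)² = (2572815/73 - 125)² = (2563690/73)² = 6572506416100/5329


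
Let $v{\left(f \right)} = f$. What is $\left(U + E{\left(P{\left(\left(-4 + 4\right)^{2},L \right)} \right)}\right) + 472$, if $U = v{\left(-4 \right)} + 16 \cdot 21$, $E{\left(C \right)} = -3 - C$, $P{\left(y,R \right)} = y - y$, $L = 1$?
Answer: $801$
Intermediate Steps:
$P{\left(y,R \right)} = 0$
$U = 332$ ($U = -4 + 16 \cdot 21 = -4 + 336 = 332$)
$\left(U + E{\left(P{\left(\left(-4 + 4\right)^{2},L \right)} \right)}\right) + 472 = \left(332 - 3\right) + 472 = 329 + 472 = 801$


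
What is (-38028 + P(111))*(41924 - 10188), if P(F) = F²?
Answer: -815837352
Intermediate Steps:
(-38028 + P(111))*(41924 - 10188) = (-38028 + 111²)*(41924 - 10188) = (-38028 + 12321)*31736 = -25707*31736 = -815837352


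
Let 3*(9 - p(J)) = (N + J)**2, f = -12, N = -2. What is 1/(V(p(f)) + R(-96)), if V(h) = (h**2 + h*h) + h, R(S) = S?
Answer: 9/55751 ≈ 0.00016143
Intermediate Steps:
p(J) = 9 - (-2 + J)**2/3
V(h) = h + 2*h**2 (V(h) = (h**2 + h**2) + h = 2*h**2 + h = h + 2*h**2)
1/(V(p(f)) + R(-96)) = 1/((9 - (-2 - 12)**2/3)*(1 + 2*(9 - (-2 - 12)**2/3)) - 96) = 1/((9 - 1/3*(-14)**2)*(1 + 2*(9 - 1/3*(-14)**2)) - 96) = 1/((9 - 1/3*196)*(1 + 2*(9 - 1/3*196)) - 96) = 1/((9 - 196/3)*(1 + 2*(9 - 196/3)) - 96) = 1/(-169*(1 + 2*(-169/3))/3 - 96) = 1/(-169*(1 - 338/3)/3 - 96) = 1/(-169/3*(-335/3) - 96) = 1/(56615/9 - 96) = 1/(55751/9) = 9/55751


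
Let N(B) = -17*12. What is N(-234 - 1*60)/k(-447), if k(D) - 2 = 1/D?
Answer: -91188/893 ≈ -102.11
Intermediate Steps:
k(D) = 2 + 1/D
N(B) = -204
N(-234 - 1*60)/k(-447) = -204/(2 + 1/(-447)) = -204/(2 - 1/447) = -204/893/447 = -204*447/893 = -91188/893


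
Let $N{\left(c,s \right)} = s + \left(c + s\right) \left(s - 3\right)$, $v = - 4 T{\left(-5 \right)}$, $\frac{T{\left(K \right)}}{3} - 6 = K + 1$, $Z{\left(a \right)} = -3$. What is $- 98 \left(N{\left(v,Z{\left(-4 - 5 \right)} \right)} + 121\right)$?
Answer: $-27440$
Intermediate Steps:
$T{\left(K \right)} = 21 + 3 K$ ($T{\left(K \right)} = 18 + 3 \left(K + 1\right) = 18 + 3 \left(1 + K\right) = 18 + \left(3 + 3 K\right) = 21 + 3 K$)
$v = -24$ ($v = - 4 \left(21 + 3 \left(-5\right)\right) = - 4 \left(21 - 15\right) = \left(-4\right) 6 = -24$)
$N{\left(c,s \right)} = s + \left(-3 + s\right) \left(c + s\right)$ ($N{\left(c,s \right)} = s + \left(c + s\right) \left(-3 + s\right) = s + \left(-3 + s\right) \left(c + s\right)$)
$- 98 \left(N{\left(v,Z{\left(-4 - 5 \right)} \right)} + 121\right) = - 98 \left(\left(\left(-3\right)^{2} - -72 - -6 - -72\right) + 121\right) = - 98 \left(\left(9 + 72 + 6 + 72\right) + 121\right) = - 98 \left(159 + 121\right) = \left(-98\right) 280 = -27440$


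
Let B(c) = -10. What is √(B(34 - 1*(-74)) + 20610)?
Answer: 10*√206 ≈ 143.53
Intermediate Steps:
√(B(34 - 1*(-74)) + 20610) = √(-10 + 20610) = √20600 = 10*√206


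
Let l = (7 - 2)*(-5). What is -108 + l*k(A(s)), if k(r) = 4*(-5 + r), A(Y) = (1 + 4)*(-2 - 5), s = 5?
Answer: 3892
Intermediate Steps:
A(Y) = -35 (A(Y) = 5*(-7) = -35)
l = -25 (l = 5*(-5) = -25)
k(r) = -20 + 4*r
-108 + l*k(A(s)) = -108 - 25*(-20 + 4*(-35)) = -108 - 25*(-20 - 140) = -108 - 25*(-160) = -108 + 4000 = 3892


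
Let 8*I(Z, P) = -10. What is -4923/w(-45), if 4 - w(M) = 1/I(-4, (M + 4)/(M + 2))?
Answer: -8205/8 ≈ -1025.6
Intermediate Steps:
I(Z, P) = -5/4 (I(Z, P) = (1/8)*(-10) = -5/4)
w(M) = 24/5 (w(M) = 4 - 1/(-5/4) = 4 - 1*(-4/5) = 4 + 4/5 = 24/5)
-4923/w(-45) = -4923/24/5 = -4923*5/24 = -8205/8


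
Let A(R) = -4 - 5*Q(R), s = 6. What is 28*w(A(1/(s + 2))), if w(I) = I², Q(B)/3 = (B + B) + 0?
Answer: 6727/4 ≈ 1681.8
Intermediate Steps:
Q(B) = 6*B (Q(B) = 3*((B + B) + 0) = 3*(2*B + 0) = 3*(2*B) = 6*B)
A(R) = -4 - 30*R
28*w(A(1/(s + 2))) = 28*(-4 - 30/(6 + 2))² = 28*(-4 - 30/8)² = 28*(-4 - 30*⅛)² = 28*(-4 - 15/4)² = 28*(-31/4)² = 28*(961/16) = 6727/4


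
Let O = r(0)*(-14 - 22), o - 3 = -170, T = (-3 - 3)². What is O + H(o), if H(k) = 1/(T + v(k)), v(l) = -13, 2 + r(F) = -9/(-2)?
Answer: -2069/23 ≈ -89.957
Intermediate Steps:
r(F) = 5/2 (r(F) = -2 - 9/(-2) = -2 - 9*(-½) = -2 + 9/2 = 5/2)
T = 36 (T = (-6)² = 36)
o = -167 (o = 3 - 170 = -167)
H(k) = 1/23 (H(k) = 1/(36 - 13) = 1/23)
O = -90 (O = 5*(-14 - 22)/2 = (5/2)*(-36) = -90)
O + H(o) = -90 + 1/23 = -2069/23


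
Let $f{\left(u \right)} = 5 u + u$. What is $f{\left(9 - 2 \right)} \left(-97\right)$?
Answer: $-4074$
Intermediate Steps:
$f{\left(u \right)} = 6 u$
$f{\left(9 - 2 \right)} \left(-97\right) = 6 \left(9 - 2\right) \left(-97\right) = 6 \cdot 7 \left(-97\right) = 42 \left(-97\right) = -4074$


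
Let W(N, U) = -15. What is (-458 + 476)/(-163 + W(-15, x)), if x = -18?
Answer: -9/89 ≈ -0.10112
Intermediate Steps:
(-458 + 476)/(-163 + W(-15, x)) = (-458 + 476)/(-163 - 15) = 18/(-178) = 18*(-1/178) = -9/89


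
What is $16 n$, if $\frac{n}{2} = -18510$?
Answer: $-592320$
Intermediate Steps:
$n = -37020$ ($n = 2 \left(-18510\right) = -37020$)
$16 n = 16 \left(-37020\right) = -592320$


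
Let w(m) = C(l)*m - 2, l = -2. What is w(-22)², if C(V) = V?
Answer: 1764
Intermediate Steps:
w(m) = -2 - 2*m (w(m) = -2*m - 2 = -2 - 2*m)
w(-22)² = (-2 - 2*(-22))² = (-2 + 44)² = 42² = 1764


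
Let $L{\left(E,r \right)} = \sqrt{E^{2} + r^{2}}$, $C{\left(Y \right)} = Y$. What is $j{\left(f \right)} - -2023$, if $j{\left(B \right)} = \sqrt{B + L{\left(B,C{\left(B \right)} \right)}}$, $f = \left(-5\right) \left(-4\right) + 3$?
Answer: $2023 + \sqrt{23 + 23 \sqrt{2}} \approx 2030.5$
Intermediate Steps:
$f = 23$ ($f = 20 + 3 = 23$)
$j{\left(B \right)} = \sqrt{B + \sqrt{2} \sqrt{B^{2}}}$ ($j{\left(B \right)} = \sqrt{B + \sqrt{B^{2} + B^{2}}} = \sqrt{B + \sqrt{2 B^{2}}} = \sqrt{B + \sqrt{2} \sqrt{B^{2}}}$)
$j{\left(f \right)} - -2023 = \sqrt{23 + \sqrt{2} \sqrt{23^{2}}} - -2023 = \sqrt{23 + \sqrt{2} \sqrt{529}} + 2023 = \sqrt{23 + \sqrt{2} \cdot 23} + 2023 = \sqrt{23 + 23 \sqrt{2}} + 2023 = 2023 + \sqrt{23 + 23 \sqrt{2}}$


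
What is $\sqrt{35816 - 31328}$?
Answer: $2 \sqrt{1122} \approx 66.993$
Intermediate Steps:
$\sqrt{35816 - 31328} = \sqrt{4488} = 2 \sqrt{1122}$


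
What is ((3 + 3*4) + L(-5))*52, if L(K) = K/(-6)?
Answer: 2470/3 ≈ 823.33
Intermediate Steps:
L(K) = -K/6 (L(K) = K*(-⅙) = -K/6)
((3 + 3*4) + L(-5))*52 = ((3 + 3*4) - ⅙*(-5))*52 = ((3 + 12) + ⅚)*52 = (15 + ⅚)*52 = (95/6)*52 = 2470/3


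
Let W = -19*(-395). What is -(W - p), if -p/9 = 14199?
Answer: -135296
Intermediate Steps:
W = 7505
p = -127791 (p = -9*14199 = -127791)
-(W - p) = -(7505 - 1*(-127791)) = -(7505 + 127791) = -1*135296 = -135296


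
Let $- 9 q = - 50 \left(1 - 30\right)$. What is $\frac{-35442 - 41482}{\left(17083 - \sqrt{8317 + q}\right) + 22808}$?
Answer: $- \frac{13808588778}{7160776763} - \frac{115386 \sqrt{73403}}{7160776763} \approx -1.9327$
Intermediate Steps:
$q = - \frac{1450}{9}$ ($q = - \frac{\left(-50\right) \left(1 - 30\right)}{9} = - \frac{\left(-50\right) \left(-29\right)}{9} = \left(- \frac{1}{9}\right) 1450 = - \frac{1450}{9} \approx -161.11$)
$\frac{-35442 - 41482}{\left(17083 - \sqrt{8317 + q}\right) + 22808} = \frac{-35442 - 41482}{\left(17083 - \sqrt{8317 - \frac{1450}{9}}\right) + 22808} = - \frac{76924}{\left(17083 - \sqrt{\frac{73403}{9}}\right) + 22808} = - \frac{76924}{\left(17083 - \frac{\sqrt{73403}}{3}\right) + 22808} = - \frac{76924}{39891 - \frac{\sqrt{73403}}{3}}$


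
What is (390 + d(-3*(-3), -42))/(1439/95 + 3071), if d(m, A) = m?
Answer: 12635/97728 ≈ 0.12929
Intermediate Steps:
(390 + d(-3*(-3), -42))/(1439/95 + 3071) = (390 - 3*(-3))/(1439/95 + 3071) = (390 + 9)/(1439*(1/95) + 3071) = 399/(1439/95 + 3071) = 399/(293184/95) = 399*(95/293184) = 12635/97728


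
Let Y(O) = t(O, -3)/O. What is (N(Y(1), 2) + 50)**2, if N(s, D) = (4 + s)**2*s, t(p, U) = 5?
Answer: 207025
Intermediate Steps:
Y(O) = 5/O
N(s, D) = s*(4 + s)**2
(N(Y(1), 2) + 50)**2 = ((5/1)*(4 + 5/1)**2 + 50)**2 = ((5*1)*(4 + 5*1)**2 + 50)**2 = (5*(4 + 5)**2 + 50)**2 = (5*9**2 + 50)**2 = (5*81 + 50)**2 = (405 + 50)**2 = 455**2 = 207025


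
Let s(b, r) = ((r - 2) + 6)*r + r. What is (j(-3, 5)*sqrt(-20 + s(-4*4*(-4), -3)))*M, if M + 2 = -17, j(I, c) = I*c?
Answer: 285*I*sqrt(26) ≈ 1453.2*I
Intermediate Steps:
s(b, r) = r + r*(4 + r) (s(b, r) = ((-2 + r) + 6)*r + r = (4 + r)*r + r = r*(4 + r) + r = r + r*(4 + r))
M = -19 (M = -2 - 17 = -19)
(j(-3, 5)*sqrt(-20 + s(-4*4*(-4), -3)))*M = ((-3*5)*sqrt(-20 - 3*(5 - 3)))*(-19) = -15*sqrt(-20 - 3*2)*(-19) = -15*sqrt(-20 - 6)*(-19) = -15*I*sqrt(26)*(-19) = 285*I*sqrt(26)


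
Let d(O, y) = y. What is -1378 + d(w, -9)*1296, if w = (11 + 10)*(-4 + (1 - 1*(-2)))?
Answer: -13042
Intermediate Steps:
w = -21 (w = 21*(-4 + (1 + 2)) = 21*(-4 + 3) = 21*(-1) = -21)
-1378 + d(w, -9)*1296 = -1378 - 9*1296 = -1378 - 11664 = -13042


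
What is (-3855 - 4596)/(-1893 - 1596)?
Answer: 2817/1163 ≈ 2.4222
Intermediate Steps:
(-3855 - 4596)/(-1893 - 1596) = -8451/(-3489) = -8451*(-1/3489) = 2817/1163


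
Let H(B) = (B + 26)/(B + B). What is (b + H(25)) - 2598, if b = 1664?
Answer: -46649/50 ≈ -932.98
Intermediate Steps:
H(B) = (26 + B)/(2*B) (H(B) = (26 + B)/((2*B)) = (26 + B)*(1/(2*B)) = (26 + B)/(2*B))
(b + H(25)) - 2598 = (1664 + (1/2)*(26 + 25)/25) - 2598 = (1664 + (1/2)*(1/25)*51) - 2598 = (1664 + 51/50) - 2598 = 83251/50 - 2598 = -46649/50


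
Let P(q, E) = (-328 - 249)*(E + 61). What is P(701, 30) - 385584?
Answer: -438091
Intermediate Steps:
P(q, E) = -35197 - 577*E (P(q, E) = -577*(61 + E) = -35197 - 577*E)
P(701, 30) - 385584 = (-35197 - 577*30) - 385584 = (-35197 - 17310) - 385584 = -52507 - 385584 = -438091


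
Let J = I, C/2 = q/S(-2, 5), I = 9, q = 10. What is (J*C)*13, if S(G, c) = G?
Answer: -1170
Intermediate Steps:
C = -10 (C = 2*(10/(-2)) = 2*(10*(-½)) = 2*(-5) = -10)
J = 9
(J*C)*13 = (9*(-10))*13 = -90*13 = -1170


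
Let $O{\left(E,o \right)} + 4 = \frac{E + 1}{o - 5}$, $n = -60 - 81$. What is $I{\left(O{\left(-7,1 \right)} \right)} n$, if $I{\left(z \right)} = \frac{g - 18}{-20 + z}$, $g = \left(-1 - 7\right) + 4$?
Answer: $- \frac{2068}{15} \approx -137.87$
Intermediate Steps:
$n = -141$
$O{\left(E,o \right)} = -4 + \frac{1 + E}{-5 + o}$ ($O{\left(E,o \right)} = -4 + \frac{E + 1}{o - 5} = -4 + \frac{1 + E}{-5 + o}$)
$g = -4$ ($g = -8 + 4 = -4$)
$I{\left(z \right)} = - \frac{22}{-20 + z}$ ($I{\left(z \right)} = \frac{-4 - 18}{-20 + z} = - \frac{22}{-20 + z}$)
$I{\left(O{\left(-7,1 \right)} \right)} n = - \frac{22}{-20 + \frac{21 - 7 - 4}{-5 + 1}} \left(-141\right) = - \frac{22}{-20 + \frac{21 - 7 - 4}{-4}} \left(-141\right) = - \frac{22}{-20 - \frac{5}{2}} \left(-141\right) = - \frac{22}{- \frac{45}{2}} \left(-141\right) = \left(-22\right) \left(- \frac{2}{45}\right) \left(-141\right) = \frac{44}{45} \left(-141\right) = - \frac{2068}{15}$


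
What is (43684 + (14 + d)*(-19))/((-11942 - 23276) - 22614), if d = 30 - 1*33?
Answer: -43475/57832 ≈ -0.75175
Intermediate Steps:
d = -3 (d = 30 - 33 = -3)
(43684 + (14 + d)*(-19))/((-11942 - 23276) - 22614) = (43684 + (14 - 3)*(-19))/((-11942 - 23276) - 22614) = (43684 + 11*(-19))/(-35218 - 22614) = (43684 - 209)/(-57832) = 43475*(-1/57832) = -43475/57832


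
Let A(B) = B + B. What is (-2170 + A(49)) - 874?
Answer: -2946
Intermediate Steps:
A(B) = 2*B
(-2170 + A(49)) - 874 = (-2170 + 2*49) - 874 = (-2170 + 98) - 874 = -2072 - 874 = -2946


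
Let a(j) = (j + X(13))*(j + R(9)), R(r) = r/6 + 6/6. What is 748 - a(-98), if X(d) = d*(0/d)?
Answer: -8611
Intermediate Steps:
R(r) = 1 + r/6 (R(r) = r*(⅙) + 6*(⅙) = r/6 + 1 = 1 + r/6)
X(d) = 0 (X(d) = d*0 = 0)
a(j) = j*(5/2 + j) (a(j) = (j + 0)*(j + (1 + (⅙)*9)) = j*(j + (1 + 3/2)) = j*(j + 5/2) = j*(5/2 + j))
748 - a(-98) = 748 - (-98)*(5 + 2*(-98))/2 = 748 - (-98)*(5 - 196)/2 = 748 - (-98)*(-191)/2 = 748 - 1*9359 = 748 - 9359 = -8611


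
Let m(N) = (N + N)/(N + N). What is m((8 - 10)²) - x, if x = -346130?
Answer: 346131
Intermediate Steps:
m(N) = 1 (m(N) = (2*N)/((2*N)) = (2*N)*(1/(2*N)) = 1)
m((8 - 10)²) - x = 1 - 1*(-346130) = 1 + 346130 = 346131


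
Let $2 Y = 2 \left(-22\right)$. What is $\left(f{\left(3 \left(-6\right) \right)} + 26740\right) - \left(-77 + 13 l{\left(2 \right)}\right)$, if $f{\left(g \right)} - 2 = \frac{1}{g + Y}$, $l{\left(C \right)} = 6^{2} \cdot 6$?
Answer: $\frac{960439}{40} \approx 24011.0$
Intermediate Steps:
$Y = -22$ ($Y = \frac{2 \left(-22\right)}{2} = \frac{1}{2} \left(-44\right) = -22$)
$l{\left(C \right)} = 216$ ($l{\left(C \right)} = 36 \cdot 6 = 216$)
$f{\left(g \right)} = 2 + \frac{1}{-22 + g}$ ($f{\left(g \right)} = 2 + \frac{1}{g - 22} = 2 + \frac{1}{-22 + g}$)
$\left(f{\left(3 \left(-6\right) \right)} + 26740\right) - \left(-77 + 13 l{\left(2 \right)}\right) = \left(\frac{-43 + 2 \cdot 3 \left(-6\right)}{-22 + 3 \left(-6\right)} + 26740\right) + \left(\left(-13\right) 216 + 77\right) = \left(\frac{-43 + 2 \left(-18\right)}{-22 - 18} + 26740\right) + \left(-2808 + 77\right) = \left(\frac{-43 - 36}{-40} + 26740\right) - 2731 = \left(\left(- \frac{1}{40}\right) \left(-79\right) + 26740\right) - 2731 = \left(\frac{79}{40} + 26740\right) - 2731 = \frac{1069679}{40} - 2731 = \frac{960439}{40}$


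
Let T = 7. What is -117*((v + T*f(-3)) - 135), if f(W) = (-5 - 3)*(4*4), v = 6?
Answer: 119925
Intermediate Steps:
f(W) = -128 (f(W) = -8*16 = -128)
-117*((v + T*f(-3)) - 135) = -117*((6 + 7*(-128)) - 135) = -117*((6 - 896) - 135) = -117*(-890 - 135) = -117*(-1025) = 119925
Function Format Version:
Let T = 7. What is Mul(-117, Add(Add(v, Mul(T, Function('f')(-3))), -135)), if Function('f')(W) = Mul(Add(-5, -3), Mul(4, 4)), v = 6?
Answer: 119925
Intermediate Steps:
Function('f')(W) = -128 (Function('f')(W) = Mul(-8, 16) = -128)
Mul(-117, Add(Add(v, Mul(T, Function('f')(-3))), -135)) = Mul(-117, Add(Add(6, Mul(7, -128)), -135)) = Mul(-117, Add(Add(6, -896), -135)) = Mul(-117, Add(-890, -135)) = Mul(-117, -1025) = 119925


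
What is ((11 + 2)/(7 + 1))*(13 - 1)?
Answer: 39/2 ≈ 19.500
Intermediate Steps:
((11 + 2)/(7 + 1))*(13 - 1) = (13/8)*12 = 39/2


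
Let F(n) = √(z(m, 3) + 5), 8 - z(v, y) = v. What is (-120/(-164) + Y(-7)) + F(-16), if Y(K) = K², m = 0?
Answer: 2039/41 + √13 ≈ 53.337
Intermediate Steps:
z(v, y) = 8 - v
F(n) = √13 (F(n) = √((8 - 1*0) + 5) = √((8 + 0) + 5) = √(8 + 5) = √13)
(-120/(-164) + Y(-7)) + F(-16) = (-120/(-164) + (-7)²) + √13 = (-120*(-1/164) + 49) + √13 = (30/41 + 49) + √13 = 2039/41 + √13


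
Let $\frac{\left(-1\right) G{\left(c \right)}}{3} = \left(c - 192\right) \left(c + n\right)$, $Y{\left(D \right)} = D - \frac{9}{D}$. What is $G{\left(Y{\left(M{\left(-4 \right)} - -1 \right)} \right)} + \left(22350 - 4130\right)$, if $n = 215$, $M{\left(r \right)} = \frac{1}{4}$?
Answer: $\frac{56945737}{400} \approx 1.4236 \cdot 10^{5}$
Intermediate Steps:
$M{\left(r \right)} = \frac{1}{4}$
$G{\left(c \right)} = - 3 \left(-192 + c\right) \left(215 + c\right)$ ($G{\left(c \right)} = - 3 \left(c - 192\right) \left(c + 215\right) = - 3 \left(-192 + c\right) \left(215 + c\right)$)
$G{\left(Y{\left(M{\left(-4 \right)} - -1 \right)} \right)} + \left(22350 - 4130\right) = \left(123840 - 69 \left(\left(\frac{1}{4} - -1\right) - \frac{9}{\frac{1}{4} - -1}\right) - 3 \left(\left(\frac{1}{4} - -1\right) - \frac{9}{\frac{1}{4} - -1}\right)^{2}\right) + \left(22350 - 4130\right) = \left(123840 - 69 \left(\left(\frac{1}{4} + 1\right) - \frac{9}{\frac{1}{4} + 1}\right) - 3 \left(\left(\frac{1}{4} + 1\right) - \frac{9}{\frac{1}{4} + 1}\right)^{2}\right) + \left(22350 - 4130\right) = \left(123840 - 69 \left(\frac{5}{4} - \frac{9}{\frac{5}{4}}\right) - 3 \left(\frac{5}{4} - \frac{9}{\frac{5}{4}}\right)^{2}\right) + 18220 = \left(123840 - 69 \left(\frac{5}{4} - \frac{36}{5}\right) - 3 \left(\frac{5}{4} - \frac{36}{5}\right)^{2}\right) + 18220 = \left(123840 - - \frac{8211}{20} - 3 \left(- \frac{119}{20}\right)^{2}\right) + 18220 = \left(123840 + \frac{8211}{20} - \frac{42483}{400}\right) + 18220 = \frac{49657737}{400} + 18220 = \frac{56945737}{400}$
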